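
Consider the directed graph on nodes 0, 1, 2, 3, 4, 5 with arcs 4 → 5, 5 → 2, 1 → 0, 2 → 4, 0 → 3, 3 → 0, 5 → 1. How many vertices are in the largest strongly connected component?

3

{2, 4, 5} are all mutually reachable — one SCC of size 3.
{0, 3} are all mutually reachable — one SCC of size 2.
{1} is an SCC by itself.
The largest has 3 vertices.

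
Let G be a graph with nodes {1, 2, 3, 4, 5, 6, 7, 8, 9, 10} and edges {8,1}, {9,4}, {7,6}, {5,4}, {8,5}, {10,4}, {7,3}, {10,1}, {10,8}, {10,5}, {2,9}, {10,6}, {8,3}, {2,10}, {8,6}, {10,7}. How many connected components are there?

1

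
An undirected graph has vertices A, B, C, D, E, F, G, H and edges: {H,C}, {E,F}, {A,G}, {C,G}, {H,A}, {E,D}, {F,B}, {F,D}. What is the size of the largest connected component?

4

Starting from B we can reach B, D, E, F. That is one component of size 4.
Starting from A we can reach A, C, G, H. That is one component of size 4.
The largest has 4 vertices.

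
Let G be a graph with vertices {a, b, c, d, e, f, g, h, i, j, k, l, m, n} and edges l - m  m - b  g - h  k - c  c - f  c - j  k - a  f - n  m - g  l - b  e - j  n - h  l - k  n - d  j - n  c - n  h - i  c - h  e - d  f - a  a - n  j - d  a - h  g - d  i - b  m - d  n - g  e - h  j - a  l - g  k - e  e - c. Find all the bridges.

none

The edges on the cycle e-c-f-a-j-e are not bridges since each lies on that cycle.
Every edge lies on some cycle, so there are no bridges.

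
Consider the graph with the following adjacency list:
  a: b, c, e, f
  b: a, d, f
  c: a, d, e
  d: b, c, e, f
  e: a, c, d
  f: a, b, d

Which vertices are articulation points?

Removing d, for instance, still leaves 1 component. No single vertex removal increases the component count — the graph has no articulation points.

none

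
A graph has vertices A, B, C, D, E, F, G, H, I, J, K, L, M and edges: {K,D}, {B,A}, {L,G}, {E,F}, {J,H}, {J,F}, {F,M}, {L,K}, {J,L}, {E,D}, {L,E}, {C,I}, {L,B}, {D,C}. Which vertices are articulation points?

B, C, D, F, J, L

Removing B increases the component count from 1 to 2, so B is a cut vertex.
Removing C increases the component count from 1 to 2, so C is a cut vertex.
Removing D increases the component count from 1 to 2, so D is a cut vertex.
Likewise F, J, L are cut vertices.
By contrast removing G leaves 1 component; it is not a cut vertex. No other vertex is a cut vertex either.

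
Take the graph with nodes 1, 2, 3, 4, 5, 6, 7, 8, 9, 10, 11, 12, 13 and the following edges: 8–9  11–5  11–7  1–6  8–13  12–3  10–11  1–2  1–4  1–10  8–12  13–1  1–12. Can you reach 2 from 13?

Yes

From 13 we can reach 1, 2, 3, 4, 5, 6, 7, 8, 9, 10, 11, 12, 13, which includes 2.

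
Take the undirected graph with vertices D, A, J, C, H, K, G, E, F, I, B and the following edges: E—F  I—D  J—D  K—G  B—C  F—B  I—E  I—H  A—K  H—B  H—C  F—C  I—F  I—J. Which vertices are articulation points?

Removing I increases the component count from 2 to 3, so I is a cut vertex.
Removing K increases the component count from 2 to 3, so K is a cut vertex.
By contrast removing E leaves 2 components; it is not a cut vertex. No other vertex is a cut vertex either.

I, K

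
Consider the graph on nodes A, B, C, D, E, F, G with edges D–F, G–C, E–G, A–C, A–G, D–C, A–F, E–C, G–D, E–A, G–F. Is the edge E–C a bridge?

No

After removing E–C, the path E-A-C still connects them, so the edge is not a bridge.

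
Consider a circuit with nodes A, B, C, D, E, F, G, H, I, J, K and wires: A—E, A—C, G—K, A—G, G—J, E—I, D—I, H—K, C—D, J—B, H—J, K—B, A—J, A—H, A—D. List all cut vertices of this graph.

A

Removing A increases the component count from 2 to 3, so A is a cut vertex.
By contrast removing D leaves 2 components; it is not a cut vertex. No other vertex is a cut vertex either.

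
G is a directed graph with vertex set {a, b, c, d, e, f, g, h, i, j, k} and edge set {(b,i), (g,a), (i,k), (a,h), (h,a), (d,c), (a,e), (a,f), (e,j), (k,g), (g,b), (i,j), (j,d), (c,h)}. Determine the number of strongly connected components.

3

{a, c, d, e, h, j} are all mutually reachable — one SCC of size 6.
{b, g, i, k} are all mutually reachable — one SCC of size 4.
{f} is an SCC by itself.
That gives 3 strongly connected components.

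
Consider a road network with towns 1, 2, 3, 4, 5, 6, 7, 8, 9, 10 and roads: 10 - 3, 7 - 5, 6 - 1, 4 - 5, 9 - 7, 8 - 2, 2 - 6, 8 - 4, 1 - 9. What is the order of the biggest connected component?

8

Starting from 3 we can reach 3, 10. That is one component of size 2.
Starting from 1 we can reach 1, 2, 4, 5, 6, 7, 8, 9. That is one component of size 8.
The largest has 8 vertices.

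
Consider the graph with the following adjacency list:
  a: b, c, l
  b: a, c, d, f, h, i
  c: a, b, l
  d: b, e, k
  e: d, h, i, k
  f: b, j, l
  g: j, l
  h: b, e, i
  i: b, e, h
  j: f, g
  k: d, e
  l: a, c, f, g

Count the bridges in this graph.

The edges on the cycle d-k-e-d are not bridges since each lies on that cycle.
Every edge lies on some cycle, so there are no bridges.

0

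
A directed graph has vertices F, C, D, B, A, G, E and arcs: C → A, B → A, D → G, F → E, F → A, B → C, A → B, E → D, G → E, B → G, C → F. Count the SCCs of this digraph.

2

{A, B, C, F} are all mutually reachable — one SCC of size 4.
{D, E, G} are all mutually reachable — one SCC of size 3.
That gives 2 strongly connected components.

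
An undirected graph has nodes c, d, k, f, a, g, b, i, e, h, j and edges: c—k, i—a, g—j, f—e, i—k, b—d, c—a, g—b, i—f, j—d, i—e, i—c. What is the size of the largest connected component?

6

h is isolated — a component by itself.
Starting from b we can reach b, d, g, j. That is one component of size 4.
Starting from a we can reach a, c, e, f, i, k. That is one component of size 6.
The largest has 6 vertices.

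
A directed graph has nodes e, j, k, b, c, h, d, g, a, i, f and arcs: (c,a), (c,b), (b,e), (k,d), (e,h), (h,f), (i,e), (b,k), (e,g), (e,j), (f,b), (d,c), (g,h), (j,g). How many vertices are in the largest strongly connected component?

{b, c, d, e, f, g, h, j, k} are all mutually reachable — one SCC of size 9.
{a} is an SCC by itself.
{i} is an SCC by itself.
The largest has 9 vertices.

9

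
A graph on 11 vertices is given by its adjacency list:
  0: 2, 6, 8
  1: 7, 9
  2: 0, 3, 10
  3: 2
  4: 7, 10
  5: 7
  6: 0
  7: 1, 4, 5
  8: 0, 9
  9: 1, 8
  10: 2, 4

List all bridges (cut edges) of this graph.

The edges on the cycle 9-8-0-2-10-4-7-1-9 are not bridges since each lies on that cycle.
But removing 3-2 disconnects 3 from 2; removing 5-7 disconnects 5 from 7; removing 0-6 disconnects 0 from 6 — these are bridges.

0-6, 2-3, 5-7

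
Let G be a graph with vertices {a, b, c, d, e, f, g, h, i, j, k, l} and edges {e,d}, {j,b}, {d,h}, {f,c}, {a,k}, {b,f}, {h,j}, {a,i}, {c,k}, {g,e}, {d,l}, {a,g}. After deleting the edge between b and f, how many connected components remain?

1

b and f are still connected via b-j-h-d-e-g-a-k-c-f, so the component count stays at 1.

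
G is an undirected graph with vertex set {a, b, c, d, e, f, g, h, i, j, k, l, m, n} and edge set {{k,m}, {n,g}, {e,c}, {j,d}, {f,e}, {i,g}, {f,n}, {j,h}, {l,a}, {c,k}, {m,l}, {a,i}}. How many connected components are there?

b is isolated — a component by itself.
Starting from d we can reach d, h, j. That is one component of size 3.
Starting from a we can reach a, c, e, f, g, i, k, l, m, n. That is one component of size 10.
Total: 3 components.

3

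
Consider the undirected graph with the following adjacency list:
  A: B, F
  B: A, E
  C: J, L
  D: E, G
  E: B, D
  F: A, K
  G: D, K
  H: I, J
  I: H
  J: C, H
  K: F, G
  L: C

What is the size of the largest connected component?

Starting from C we can reach C, H, I, J, L. That is one component of size 5.
Starting from A we can reach A, B, D, E, F, G, K. That is one component of size 7.
The largest has 7 vertices.

7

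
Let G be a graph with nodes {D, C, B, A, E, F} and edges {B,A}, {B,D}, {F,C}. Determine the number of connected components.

3

E is isolated — a component by itself.
Starting from C we can reach C, F. That is one component of size 2.
Starting from A we can reach A, B, D. That is one component of size 3.
Total: 3 components.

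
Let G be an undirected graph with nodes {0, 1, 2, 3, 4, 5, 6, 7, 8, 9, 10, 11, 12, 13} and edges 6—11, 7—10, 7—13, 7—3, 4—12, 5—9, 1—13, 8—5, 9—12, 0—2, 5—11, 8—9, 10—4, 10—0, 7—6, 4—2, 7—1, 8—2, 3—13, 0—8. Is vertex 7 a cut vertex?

Deleting 7 raises the number of components from 1 to 2, so 7 is a cut vertex.

Yes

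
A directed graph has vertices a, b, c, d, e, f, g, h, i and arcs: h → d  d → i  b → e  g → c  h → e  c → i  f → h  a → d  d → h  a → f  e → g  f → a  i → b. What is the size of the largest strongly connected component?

5

{b, c, e, g, i} are all mutually reachable — one SCC of size 5.
{d, h} are all mutually reachable — one SCC of size 2.
{a, f} are all mutually reachable — one SCC of size 2.
The largest has 5 vertices.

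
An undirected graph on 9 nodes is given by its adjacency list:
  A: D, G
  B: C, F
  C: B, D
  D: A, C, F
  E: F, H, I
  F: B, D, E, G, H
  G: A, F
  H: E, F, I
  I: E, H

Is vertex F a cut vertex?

Yes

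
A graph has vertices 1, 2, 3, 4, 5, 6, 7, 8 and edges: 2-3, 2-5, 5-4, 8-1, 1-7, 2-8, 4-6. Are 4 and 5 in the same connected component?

Yes

From 4 we can reach 1, 2, 3, 4, 5, 6, 7, 8, which includes 5.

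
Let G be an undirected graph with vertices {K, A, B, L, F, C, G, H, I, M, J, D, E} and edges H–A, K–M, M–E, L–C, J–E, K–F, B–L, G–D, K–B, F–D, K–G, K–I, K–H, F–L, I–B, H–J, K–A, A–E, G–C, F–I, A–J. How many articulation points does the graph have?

Removing K increases the component count from 1 to 2, so K is a cut vertex.
By contrast removing F leaves 1 component; it is not a cut vertex. No other vertex is a cut vertex either.

1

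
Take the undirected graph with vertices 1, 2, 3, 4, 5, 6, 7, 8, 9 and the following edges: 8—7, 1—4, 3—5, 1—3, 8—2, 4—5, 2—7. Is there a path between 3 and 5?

Yes

From 3 we can reach 1, 3, 4, 5, which includes 5.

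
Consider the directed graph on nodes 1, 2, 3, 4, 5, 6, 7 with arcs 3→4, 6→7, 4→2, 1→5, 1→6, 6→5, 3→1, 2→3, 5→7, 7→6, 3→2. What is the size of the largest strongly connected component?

3

{5, 6, 7} are all mutually reachable — one SCC of size 3.
{2, 3, 4} are all mutually reachable — one SCC of size 3.
{1} is an SCC by itself.
The largest has 3 vertices.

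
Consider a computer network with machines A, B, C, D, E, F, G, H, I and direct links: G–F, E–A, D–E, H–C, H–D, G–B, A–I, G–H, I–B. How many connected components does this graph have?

1

Starting from A we can reach A, B, C, D, E, F, G, H, I. That is one component of size 9.
Total: 1 component.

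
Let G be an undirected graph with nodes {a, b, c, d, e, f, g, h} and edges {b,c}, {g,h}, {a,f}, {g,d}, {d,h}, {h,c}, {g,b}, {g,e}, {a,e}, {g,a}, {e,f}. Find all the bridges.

The edges on the cycle g-a-f-e-g are not bridges since each lies on that cycle.
Every edge lies on some cycle, so there are no bridges.

none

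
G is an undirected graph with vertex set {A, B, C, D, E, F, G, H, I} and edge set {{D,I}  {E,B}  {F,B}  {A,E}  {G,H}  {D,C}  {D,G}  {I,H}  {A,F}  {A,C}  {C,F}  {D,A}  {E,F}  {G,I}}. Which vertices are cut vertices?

Removing D increases the component count from 1 to 2, so D is a cut vertex.
By contrast removing A leaves 1 component; it is not a cut vertex. No other vertex is a cut vertex either.

D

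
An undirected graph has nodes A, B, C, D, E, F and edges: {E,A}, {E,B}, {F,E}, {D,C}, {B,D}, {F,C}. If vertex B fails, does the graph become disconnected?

Deleting B leaves 1 component (was 1) (its neighbors D, E remain connected to each other), so B is not a cut vertex.

No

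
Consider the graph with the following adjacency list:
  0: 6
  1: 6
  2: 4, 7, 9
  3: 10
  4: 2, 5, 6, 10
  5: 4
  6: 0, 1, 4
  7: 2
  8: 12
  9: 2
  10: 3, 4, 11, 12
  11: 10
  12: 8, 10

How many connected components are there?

Starting from 0 we can reach 0, 1, 2, 3, 4, 5, 6, 7, 8, 9, 10, 11, 12. That is one component of size 13.
Total: 1 component.

1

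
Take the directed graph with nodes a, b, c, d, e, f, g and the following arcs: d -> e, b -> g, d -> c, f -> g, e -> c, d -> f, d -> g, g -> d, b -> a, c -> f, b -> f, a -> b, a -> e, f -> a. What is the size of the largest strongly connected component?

{a, b, c, d, e, f, g} are all mutually reachable — one SCC of size 7.
The largest has 7 vertices.

7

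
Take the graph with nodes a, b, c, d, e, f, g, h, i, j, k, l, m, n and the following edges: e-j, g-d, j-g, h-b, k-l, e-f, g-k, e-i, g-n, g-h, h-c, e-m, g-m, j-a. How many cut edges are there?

10

The edges on the cycle e-j-g-m-e are not bridges since each lies on that cycle.
But removing j-a disconnects j from a; removing g-h disconnects g from h; removing g-n disconnects g from n; removing g-k disconnects g from k — these are bridges.
In total 10 edges are bridges.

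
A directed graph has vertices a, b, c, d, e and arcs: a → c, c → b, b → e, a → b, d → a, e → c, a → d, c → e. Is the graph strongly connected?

No

There is no directed path from e to d, so the graph is not strongly connected.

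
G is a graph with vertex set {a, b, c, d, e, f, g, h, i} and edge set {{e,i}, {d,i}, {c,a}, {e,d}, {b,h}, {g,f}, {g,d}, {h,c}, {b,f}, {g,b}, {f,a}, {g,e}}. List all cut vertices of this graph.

Removing g increases the component count from 1 to 2, so g is a cut vertex.
By contrast removing d leaves 1 component; it is not a cut vertex. No other vertex is a cut vertex either.

g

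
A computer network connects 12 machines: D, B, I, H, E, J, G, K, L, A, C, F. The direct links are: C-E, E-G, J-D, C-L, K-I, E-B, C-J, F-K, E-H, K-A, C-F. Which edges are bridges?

removing C-L disconnects C from L; removing K-F disconnects K from F; removing I-K disconnects I from K; removing C-E disconnects C from E — these are bridges.
In total 11 edges are bridges.

A-K, B-E, C-E, C-F, C-J, C-L, D-J, E-G, E-H, F-K, I-K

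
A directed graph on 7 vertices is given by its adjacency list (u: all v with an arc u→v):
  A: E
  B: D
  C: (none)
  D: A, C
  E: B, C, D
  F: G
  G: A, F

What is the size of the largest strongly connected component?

4

{A, B, D, E} are all mutually reachable — one SCC of size 4.
{F, G} are all mutually reachable — one SCC of size 2.
{C} is an SCC by itself.
The largest has 4 vertices.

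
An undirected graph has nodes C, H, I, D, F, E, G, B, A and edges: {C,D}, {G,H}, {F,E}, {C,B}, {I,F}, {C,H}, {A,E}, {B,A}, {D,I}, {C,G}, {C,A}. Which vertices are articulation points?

Removing C increases the component count from 1 to 2, so C is a cut vertex.
By contrast removing H leaves 1 component; it is not a cut vertex. No other vertex is a cut vertex either.

C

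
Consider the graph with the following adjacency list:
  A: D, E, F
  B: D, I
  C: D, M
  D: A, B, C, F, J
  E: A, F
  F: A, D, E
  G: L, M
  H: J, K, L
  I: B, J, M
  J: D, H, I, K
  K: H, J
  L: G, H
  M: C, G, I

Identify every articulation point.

D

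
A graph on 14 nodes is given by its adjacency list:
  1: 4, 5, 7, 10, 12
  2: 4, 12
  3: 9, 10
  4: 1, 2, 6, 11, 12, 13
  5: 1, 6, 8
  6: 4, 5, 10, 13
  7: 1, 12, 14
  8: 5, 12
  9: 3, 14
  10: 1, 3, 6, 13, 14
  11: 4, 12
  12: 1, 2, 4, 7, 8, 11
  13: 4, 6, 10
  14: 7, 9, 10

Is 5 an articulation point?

Deleting 5 leaves 1 component (was 1) (its neighbors 1, 6, 8 remain connected to each other), so 5 is not a cut vertex.

No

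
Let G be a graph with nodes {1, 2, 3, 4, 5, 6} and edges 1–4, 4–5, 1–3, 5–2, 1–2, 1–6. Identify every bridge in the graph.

1-3, 1-6

The edges on the cycle 1-4-5-2-1 are not bridges since each lies on that cycle.
But removing 1–6 disconnects 1 from 6; removing 1–3 disconnects 1 from 3 — these are bridges.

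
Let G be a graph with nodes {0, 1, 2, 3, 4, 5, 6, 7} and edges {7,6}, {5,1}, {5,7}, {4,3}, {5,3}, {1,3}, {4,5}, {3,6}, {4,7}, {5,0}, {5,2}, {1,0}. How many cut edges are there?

1

The edges on the cycle 5-1-0-5 are not bridges since each lies on that cycle.
But removing 5—2 disconnects 5 from 2 — this is a bridge.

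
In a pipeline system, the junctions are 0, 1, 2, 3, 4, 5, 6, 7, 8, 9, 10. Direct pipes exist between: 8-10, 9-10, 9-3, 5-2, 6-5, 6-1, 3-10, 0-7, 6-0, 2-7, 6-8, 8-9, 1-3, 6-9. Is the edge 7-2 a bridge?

No

After removing 7-2, the path 7-0-6-5-2 still connects them, so the edge is not a bridge.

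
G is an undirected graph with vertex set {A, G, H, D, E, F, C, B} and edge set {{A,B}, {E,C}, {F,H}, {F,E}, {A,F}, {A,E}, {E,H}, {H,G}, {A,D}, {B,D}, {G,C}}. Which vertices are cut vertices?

Removing A increases the component count from 1 to 2, so A is a cut vertex.
By contrast removing B leaves 1 component; it is not a cut vertex. No other vertex is a cut vertex either.

A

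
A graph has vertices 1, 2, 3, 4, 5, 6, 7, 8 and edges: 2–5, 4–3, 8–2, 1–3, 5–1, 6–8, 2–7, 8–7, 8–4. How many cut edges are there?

The edges on the cycle 8-2-5-1-3-4-8 are not bridges since each lies on that cycle.
But removing 6–8 disconnects 6 from 8 — this is a bridge.

1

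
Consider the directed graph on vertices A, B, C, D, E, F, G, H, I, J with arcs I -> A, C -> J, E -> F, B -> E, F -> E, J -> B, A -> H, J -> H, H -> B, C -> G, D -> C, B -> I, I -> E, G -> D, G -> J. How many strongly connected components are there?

{A, B, H, I} are all mutually reachable — one SCC of size 4.
{C, D, G} are all mutually reachable — one SCC of size 3.
{E, F} are all mutually reachable — one SCC of size 2.
{J} is an SCC by itself.
That gives 4 strongly connected components.

4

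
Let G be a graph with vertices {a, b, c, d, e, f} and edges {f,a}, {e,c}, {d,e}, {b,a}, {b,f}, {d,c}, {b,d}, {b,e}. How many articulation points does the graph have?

Removing b increases the component count from 1 to 2, so b is a cut vertex.
By contrast removing c leaves 1 component; it is not a cut vertex. No other vertex is a cut vertex either.

1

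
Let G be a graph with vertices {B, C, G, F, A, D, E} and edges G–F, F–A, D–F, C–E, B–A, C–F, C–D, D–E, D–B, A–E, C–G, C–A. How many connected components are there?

Starting from A we can reach A, B, C, D, E, F, G. That is one component of size 7.
Total: 1 component.

1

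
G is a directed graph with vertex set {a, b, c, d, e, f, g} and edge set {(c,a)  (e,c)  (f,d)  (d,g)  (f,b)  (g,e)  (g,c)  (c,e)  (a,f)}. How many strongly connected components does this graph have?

2

{a, c, d, e, f, g} are all mutually reachable — one SCC of size 6.
{b} is an SCC by itself.
That gives 2 strongly connected components.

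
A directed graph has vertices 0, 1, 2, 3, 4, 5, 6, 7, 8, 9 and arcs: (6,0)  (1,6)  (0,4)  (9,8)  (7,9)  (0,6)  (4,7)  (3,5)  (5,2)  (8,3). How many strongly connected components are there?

{0, 6} are all mutually reachable — one SCC of size 2.
{4} is an SCC by itself.
{2} is an SCC by itself.
{8} is an SCC by itself.
{7} is an SCC by itself.
(and 4 more singleton SCCs)
That gives 9 strongly connected components.

9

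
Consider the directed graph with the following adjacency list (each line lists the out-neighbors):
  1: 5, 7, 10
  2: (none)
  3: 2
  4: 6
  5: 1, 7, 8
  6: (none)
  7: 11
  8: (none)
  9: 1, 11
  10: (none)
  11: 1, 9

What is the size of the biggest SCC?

{1, 5, 7, 9, 11} are all mutually reachable — one SCC of size 5.
{10} is an SCC by itself.
{2} is an SCC by itself.
{8} is an SCC by itself.
{6} is an SCC by itself.
(and 2 more singleton SCCs)
The largest has 5 vertices.

5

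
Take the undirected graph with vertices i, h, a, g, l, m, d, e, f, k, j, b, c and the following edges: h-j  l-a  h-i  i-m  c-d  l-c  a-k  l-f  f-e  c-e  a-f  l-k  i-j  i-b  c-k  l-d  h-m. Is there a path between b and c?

The component containing b is {b, h, i, j, m}, and c is not in it.

No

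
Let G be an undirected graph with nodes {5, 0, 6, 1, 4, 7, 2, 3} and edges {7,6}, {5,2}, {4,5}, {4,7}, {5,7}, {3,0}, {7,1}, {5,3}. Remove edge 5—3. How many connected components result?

2

Before removal there is 1 component.
5—3 is a bridge — removing it separates 5's side from 3's side.
After removal: 2 components.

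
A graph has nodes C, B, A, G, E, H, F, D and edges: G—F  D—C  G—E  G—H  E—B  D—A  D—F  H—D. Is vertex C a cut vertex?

No

Deleting C leaves 1 component (was 1), so C is not a cut vertex.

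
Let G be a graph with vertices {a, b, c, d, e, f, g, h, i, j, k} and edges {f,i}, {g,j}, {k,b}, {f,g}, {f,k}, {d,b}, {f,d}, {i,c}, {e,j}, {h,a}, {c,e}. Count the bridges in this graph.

The edges on the cycle f-d-b-k-f are not bridges since each lies on that cycle.
But removing h–a disconnects h from a — this is a bridge.

1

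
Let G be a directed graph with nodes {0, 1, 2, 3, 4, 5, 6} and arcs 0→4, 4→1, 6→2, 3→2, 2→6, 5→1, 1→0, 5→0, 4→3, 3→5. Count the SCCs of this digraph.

2

{0, 1, 3, 4, 5} are all mutually reachable — one SCC of size 5.
{2, 6} are all mutually reachable — one SCC of size 2.
That gives 2 strongly connected components.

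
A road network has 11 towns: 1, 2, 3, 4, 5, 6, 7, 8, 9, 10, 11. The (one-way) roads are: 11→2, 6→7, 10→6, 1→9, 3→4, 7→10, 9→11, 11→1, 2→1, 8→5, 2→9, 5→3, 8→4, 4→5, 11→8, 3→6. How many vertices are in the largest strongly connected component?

{1, 2, 9, 11} are all mutually reachable — one SCC of size 4.
{6, 7, 10} are all mutually reachable — one SCC of size 3.
{3, 4, 5} are all mutually reachable — one SCC of size 3.
{8} is an SCC by itself.
The largest has 4 vertices.

4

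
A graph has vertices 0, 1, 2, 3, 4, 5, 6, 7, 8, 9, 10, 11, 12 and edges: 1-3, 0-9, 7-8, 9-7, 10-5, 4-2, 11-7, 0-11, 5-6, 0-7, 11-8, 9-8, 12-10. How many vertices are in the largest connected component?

5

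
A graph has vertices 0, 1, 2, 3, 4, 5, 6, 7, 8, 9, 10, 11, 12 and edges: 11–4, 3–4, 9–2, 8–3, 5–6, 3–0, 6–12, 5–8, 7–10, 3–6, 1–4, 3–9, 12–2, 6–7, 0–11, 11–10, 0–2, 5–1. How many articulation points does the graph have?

0

Removing 10, for instance, still leaves 1 component. No single vertex removal increases the component count — the graph has no articulation points.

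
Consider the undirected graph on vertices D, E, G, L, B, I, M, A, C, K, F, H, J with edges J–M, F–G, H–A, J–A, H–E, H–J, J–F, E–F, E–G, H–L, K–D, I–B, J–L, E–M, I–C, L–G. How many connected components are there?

3

Starting from D we can reach D, K. That is one component of size 2.
Starting from B we can reach B, C, I. That is one component of size 3.
Starting from A we can reach A, E, F, G, H, J, L, M. That is one component of size 8.
Total: 3 components.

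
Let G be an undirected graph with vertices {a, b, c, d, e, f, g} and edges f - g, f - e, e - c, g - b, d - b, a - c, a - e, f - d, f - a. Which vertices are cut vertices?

f

Removing f increases the component count from 1 to 2, so f is a cut vertex.
By contrast removing a leaves 1 component; it is not a cut vertex. No other vertex is a cut vertex either.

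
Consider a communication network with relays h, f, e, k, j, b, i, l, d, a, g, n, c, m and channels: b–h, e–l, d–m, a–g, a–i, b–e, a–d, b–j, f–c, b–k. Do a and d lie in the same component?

Yes

From a we can reach a, d, g, i, m, which includes d.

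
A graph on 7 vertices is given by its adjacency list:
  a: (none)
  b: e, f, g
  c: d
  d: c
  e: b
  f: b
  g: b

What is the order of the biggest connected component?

4

a is isolated — a component by itself.
Starting from c we can reach c, d. That is one component of size 2.
Starting from b we can reach b, e, f, g. That is one component of size 4.
The largest has 4 vertices.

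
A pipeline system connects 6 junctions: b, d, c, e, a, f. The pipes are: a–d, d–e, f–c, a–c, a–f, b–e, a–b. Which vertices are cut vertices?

Removing a increases the component count from 1 to 2, so a is a cut vertex.
By contrast removing c leaves 1 component; it is not a cut vertex. No other vertex is a cut vertex either.

a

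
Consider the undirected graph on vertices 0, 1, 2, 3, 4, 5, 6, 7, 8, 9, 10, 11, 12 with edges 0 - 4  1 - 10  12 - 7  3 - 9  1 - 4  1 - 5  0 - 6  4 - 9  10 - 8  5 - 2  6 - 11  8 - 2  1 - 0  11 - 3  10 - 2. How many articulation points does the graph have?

1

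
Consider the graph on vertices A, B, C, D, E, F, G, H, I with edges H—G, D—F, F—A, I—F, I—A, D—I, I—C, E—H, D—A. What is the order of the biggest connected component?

B is isolated — a component by itself.
Starting from E we can reach E, G, H. That is one component of size 3.
Starting from A we can reach A, C, D, F, I. That is one component of size 5.
The largest has 5 vertices.

5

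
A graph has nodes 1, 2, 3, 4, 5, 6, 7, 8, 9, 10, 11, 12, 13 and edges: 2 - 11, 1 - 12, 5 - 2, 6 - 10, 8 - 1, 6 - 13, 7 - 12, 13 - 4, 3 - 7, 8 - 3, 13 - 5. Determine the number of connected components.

9 is isolated — a component by itself.
Starting from 1 we can reach 1, 3, 7, 8, 12. That is one component of size 5.
Starting from 2 we can reach 2, 4, 5, 6, 10, 11, 13. That is one component of size 7.
Total: 3 components.

3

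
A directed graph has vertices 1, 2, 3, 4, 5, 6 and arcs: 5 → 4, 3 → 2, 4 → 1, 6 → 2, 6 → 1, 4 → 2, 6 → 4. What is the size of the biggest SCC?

1

{6} is an SCC by itself.
{5} is an SCC by itself.
{2} is an SCC by itself.
{3} is an SCC by itself.
{1} is an SCC by itself.
(and 1 more singleton SCC)
The largest has 1 vertex.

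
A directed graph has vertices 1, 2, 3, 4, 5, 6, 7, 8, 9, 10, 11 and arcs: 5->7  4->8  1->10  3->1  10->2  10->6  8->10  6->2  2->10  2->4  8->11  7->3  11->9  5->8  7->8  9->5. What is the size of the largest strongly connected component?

11

{1, 2, 3, 4, 5, 6, 7, 8, 9, 10, 11} are all mutually reachable — one SCC of size 11.
The largest has 11 vertices.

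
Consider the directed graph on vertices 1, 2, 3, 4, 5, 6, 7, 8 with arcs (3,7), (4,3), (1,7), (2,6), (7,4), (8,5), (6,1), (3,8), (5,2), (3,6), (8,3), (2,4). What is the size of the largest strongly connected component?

8

{1, 2, 3, 4, 5, 6, 7, 8} are all mutually reachable — one SCC of size 8.
The largest has 8 vertices.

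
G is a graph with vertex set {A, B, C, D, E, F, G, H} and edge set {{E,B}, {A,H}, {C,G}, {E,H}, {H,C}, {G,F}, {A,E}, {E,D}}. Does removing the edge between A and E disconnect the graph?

After removing A-E, the path A-H-E still connects them, so the edge is not a bridge.

No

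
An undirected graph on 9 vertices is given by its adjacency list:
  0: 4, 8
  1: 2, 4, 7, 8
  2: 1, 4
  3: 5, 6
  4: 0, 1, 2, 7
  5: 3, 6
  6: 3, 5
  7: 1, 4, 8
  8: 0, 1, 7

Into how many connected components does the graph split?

2

Starting from 3 we can reach 3, 5, 6. That is one component of size 3.
Starting from 0 we can reach 0, 1, 2, 4, 7, 8. That is one component of size 6.
Total: 2 components.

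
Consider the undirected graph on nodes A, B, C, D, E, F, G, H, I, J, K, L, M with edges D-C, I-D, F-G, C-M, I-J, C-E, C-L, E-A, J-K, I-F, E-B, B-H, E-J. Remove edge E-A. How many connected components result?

Before removal there is 1 component.
E-A is a bridge — removing it separates E's side from A's side.
After removal: 2 components.

2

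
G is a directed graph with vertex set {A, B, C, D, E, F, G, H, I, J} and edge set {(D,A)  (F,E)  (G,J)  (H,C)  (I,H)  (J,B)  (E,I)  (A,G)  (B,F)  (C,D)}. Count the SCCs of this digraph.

{A, B, C, D, E, F, G, H, I, J} are all mutually reachable — one SCC of size 10.
That gives 1 strongly connected component.

1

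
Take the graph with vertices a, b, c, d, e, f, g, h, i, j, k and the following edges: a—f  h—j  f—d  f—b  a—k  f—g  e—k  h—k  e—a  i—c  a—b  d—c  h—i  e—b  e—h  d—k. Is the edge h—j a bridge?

Removing h—j leaves no path between h and j: the component count goes from 1 to 2. So it is a bridge.

Yes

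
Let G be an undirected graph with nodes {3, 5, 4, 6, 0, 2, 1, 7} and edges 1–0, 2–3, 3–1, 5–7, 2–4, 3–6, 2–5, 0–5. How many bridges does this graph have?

The edges on the cycle 2-3-1-0-5-2 are not bridges since each lies on that cycle.
But removing 5–7 disconnects 5 from 7; removing 3–6 disconnects 3 from 6; removing 2–4 disconnects 2 from 4 — these are bridges.
That makes 3 bridges.

3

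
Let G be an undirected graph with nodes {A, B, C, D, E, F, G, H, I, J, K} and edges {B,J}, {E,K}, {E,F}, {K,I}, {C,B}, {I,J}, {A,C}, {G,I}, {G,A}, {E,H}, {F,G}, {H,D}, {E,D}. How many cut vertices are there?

1

Removing E increases the component count from 1 to 2, so E is a cut vertex.
By contrast removing A leaves 1 component; it is not a cut vertex. No other vertex is a cut vertex either.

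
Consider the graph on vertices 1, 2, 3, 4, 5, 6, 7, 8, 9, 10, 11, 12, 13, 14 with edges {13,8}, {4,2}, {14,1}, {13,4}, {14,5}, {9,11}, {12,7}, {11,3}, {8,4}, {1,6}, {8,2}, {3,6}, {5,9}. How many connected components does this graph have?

4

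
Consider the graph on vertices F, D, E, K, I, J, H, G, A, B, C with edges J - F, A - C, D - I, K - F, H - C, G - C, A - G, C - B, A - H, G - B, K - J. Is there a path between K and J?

Yes

From K we can reach F, J, K, which includes J.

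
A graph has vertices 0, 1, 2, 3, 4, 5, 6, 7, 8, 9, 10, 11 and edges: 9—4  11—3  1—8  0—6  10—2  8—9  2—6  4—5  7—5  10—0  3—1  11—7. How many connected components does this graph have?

Starting from 0 we can reach 0, 2, 6, 10. That is one component of size 4.
Starting from 1 we can reach 1, 3, 4, 5, 7, 8, 9, 11. That is one component of size 8.
Total: 2 components.

2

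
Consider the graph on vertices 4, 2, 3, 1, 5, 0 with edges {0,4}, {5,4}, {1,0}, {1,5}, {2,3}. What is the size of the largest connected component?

4

Starting from 2 we can reach 2, 3. That is one component of size 2.
Starting from 0 we can reach 0, 1, 4, 5. That is one component of size 4.
The largest has 4 vertices.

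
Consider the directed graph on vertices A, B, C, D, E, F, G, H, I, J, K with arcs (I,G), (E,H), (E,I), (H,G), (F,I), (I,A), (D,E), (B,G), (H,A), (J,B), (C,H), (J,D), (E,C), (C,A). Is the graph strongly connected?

There is no directed path from B to H, so the graph is not strongly connected.

No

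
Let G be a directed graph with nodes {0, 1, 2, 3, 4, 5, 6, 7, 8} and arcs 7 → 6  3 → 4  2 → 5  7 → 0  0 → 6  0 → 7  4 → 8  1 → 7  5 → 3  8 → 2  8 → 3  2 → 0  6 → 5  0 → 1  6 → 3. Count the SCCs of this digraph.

{0, 1, 2, 3, 4, 5, 6, 7, 8} are all mutually reachable — one SCC of size 9.
That gives 1 strongly connected component.

1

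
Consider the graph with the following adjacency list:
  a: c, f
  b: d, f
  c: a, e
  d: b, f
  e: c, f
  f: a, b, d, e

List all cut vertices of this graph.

Removing f increases the component count from 1 to 2, so f is a cut vertex.
By contrast removing d leaves 1 component; it is not a cut vertex. No other vertex is a cut vertex either.

f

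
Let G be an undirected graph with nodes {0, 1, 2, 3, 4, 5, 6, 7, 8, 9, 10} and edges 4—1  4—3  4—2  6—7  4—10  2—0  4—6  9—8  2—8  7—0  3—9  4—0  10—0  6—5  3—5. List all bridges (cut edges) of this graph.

1-4

The edges on the cycle 4-3-9-8-2-4 are not bridges since each lies on that cycle.
But removing 1—4 disconnects 1 from 4 — this is a bridge.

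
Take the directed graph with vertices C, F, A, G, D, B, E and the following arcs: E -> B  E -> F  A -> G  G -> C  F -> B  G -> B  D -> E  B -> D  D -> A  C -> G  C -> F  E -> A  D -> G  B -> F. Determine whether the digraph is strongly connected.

Yes

From B we can reach every vertex (A, B, C, D, E, F, G), and every vertex can reach B (A, B, C, D, E, F, G). So the whole graph is one strongly connected component.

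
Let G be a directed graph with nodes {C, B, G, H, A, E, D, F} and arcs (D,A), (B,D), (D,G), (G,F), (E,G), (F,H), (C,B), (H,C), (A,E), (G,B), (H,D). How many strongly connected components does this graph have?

1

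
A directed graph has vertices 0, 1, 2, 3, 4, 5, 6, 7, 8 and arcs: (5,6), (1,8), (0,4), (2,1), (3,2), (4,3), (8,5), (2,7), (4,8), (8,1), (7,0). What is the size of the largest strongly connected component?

5

{0, 2, 3, 4, 7} are all mutually reachable — one SCC of size 5.
{1, 8} are all mutually reachable — one SCC of size 2.
{5} is an SCC by itself.
{6} is an SCC by itself.
The largest has 5 vertices.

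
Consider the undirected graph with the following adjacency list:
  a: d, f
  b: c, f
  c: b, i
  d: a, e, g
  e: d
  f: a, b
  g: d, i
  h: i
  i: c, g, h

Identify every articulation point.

Removing d increases the component count from 1 to 2, so d is a cut vertex.
Removing i increases the component count from 1 to 2, so i is a cut vertex.
By contrast removing g leaves 1 component; it is not a cut vertex. No other vertex is a cut vertex either.

d, i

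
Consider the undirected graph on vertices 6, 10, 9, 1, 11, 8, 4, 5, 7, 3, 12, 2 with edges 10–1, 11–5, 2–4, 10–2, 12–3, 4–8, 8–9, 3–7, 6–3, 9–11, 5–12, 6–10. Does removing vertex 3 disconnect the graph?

Yes

Deleting 3 raises the number of components from 1 to 2, so 3 is a cut vertex.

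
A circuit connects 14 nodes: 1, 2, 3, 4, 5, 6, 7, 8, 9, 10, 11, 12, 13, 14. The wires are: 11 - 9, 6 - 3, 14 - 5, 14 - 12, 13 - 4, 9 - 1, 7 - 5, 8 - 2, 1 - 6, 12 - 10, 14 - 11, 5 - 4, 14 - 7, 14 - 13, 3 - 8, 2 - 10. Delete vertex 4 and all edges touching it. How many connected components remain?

1

With 4 gone, the remaining components are: {1, 2, 3, 5, 6, 7, 8, 9, 10, 11, 12, 13, 14}.
That is 1 component.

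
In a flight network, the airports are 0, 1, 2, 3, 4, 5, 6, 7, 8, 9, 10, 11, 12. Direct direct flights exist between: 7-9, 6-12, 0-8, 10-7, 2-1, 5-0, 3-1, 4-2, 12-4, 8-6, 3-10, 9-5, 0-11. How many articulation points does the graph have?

Removing 0 increases the component count from 1 to 2, so 0 is a cut vertex.
By contrast removing 9 leaves 1 component; it is not a cut vertex. No other vertex is a cut vertex either.

1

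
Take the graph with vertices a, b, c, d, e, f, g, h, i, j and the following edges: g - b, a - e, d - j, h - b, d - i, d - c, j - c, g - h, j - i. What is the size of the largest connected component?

4

f is isolated — a component by itself.
Starting from a we can reach a, e. That is one component of size 2.
Starting from b we can reach b, g, h. That is one component of size 3.
Starting from c we can reach c, d, i, j. That is one component of size 4.
The largest has 4 vertices.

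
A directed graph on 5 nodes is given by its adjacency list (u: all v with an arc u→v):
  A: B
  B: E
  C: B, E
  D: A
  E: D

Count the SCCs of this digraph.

2

{A, B, D, E} are all mutually reachable — one SCC of size 4.
{C} is an SCC by itself.
That gives 2 strongly connected components.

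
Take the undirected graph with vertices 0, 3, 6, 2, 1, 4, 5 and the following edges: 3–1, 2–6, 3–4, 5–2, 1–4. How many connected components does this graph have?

3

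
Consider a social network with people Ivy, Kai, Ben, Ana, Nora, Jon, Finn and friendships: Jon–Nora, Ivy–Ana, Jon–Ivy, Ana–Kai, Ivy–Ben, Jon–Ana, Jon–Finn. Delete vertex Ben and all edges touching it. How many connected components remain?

1

With Ben gone, the remaining components are: {Ana, Ivy, Jon, Kai, Finn, Nora}.
That is 1 component.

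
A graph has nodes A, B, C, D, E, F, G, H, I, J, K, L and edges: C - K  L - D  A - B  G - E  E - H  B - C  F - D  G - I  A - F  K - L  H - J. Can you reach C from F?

Yes

From F we can reach A, B, C, D, F, K, L, which includes C.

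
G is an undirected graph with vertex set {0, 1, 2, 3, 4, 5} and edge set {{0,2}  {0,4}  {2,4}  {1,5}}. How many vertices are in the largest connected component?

3 is isolated — a component by itself.
Starting from 1 we can reach 1, 5. That is one component of size 2.
Starting from 0 we can reach 0, 2, 4. That is one component of size 3.
The largest has 3 vertices.

3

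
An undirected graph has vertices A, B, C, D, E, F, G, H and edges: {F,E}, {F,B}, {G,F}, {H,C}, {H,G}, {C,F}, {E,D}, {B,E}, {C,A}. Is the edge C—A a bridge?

Removing C—A leaves no path between C and A: the component count goes from 1 to 2. So it is a bridge.

Yes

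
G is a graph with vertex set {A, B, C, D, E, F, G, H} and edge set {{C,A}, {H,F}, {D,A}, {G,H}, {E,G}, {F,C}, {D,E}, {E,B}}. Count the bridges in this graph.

1

The edges on the cycle D-E-G-H-F-C-A-D are not bridges since each lies on that cycle.
But removing E–B disconnects E from B — this is a bridge.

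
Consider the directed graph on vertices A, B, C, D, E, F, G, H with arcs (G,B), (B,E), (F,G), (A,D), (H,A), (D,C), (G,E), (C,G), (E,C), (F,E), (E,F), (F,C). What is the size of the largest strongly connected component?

5

{B, C, E, F, G} are all mutually reachable — one SCC of size 5.
{D} is an SCC by itself.
{H} is an SCC by itself.
{A} is an SCC by itself.
The largest has 5 vertices.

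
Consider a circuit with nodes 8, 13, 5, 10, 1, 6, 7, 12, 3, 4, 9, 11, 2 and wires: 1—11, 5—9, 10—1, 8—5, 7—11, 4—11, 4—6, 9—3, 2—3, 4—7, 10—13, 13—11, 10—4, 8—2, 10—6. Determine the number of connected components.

3

12 is isolated — a component by itself.
Starting from 2 we can reach 2, 3, 5, 8, 9. That is one component of size 5.
Starting from 1 we can reach 1, 4, 6, 7, 10, 11, 13. That is one component of size 7.
Total: 3 components.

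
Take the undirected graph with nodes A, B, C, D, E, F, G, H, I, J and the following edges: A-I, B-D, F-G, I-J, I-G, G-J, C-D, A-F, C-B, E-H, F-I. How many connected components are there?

3

Starting from E we can reach E, H. That is one component of size 2.
Starting from B we can reach B, C, D. That is one component of size 3.
Starting from A we can reach A, F, G, I, J. That is one component of size 5.
Total: 3 components.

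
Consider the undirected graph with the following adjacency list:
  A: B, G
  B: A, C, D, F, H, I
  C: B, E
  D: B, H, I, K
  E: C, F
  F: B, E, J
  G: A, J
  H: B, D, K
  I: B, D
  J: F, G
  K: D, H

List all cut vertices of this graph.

Removing B increases the component count from 1 to 2, so B is a cut vertex.
By contrast removing I leaves 1 component; it is not a cut vertex. No other vertex is a cut vertex either.

B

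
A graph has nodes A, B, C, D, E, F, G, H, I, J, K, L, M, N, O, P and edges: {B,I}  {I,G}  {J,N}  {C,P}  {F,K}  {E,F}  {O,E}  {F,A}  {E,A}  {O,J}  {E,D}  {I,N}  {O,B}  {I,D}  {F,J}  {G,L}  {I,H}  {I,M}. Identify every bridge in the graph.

C-P, F-K, G-I, G-L, H-I, I-M

The edges on the cycle O-B-I-N-J-O are not bridges since each lies on that cycle.
But removing H-I disconnects H from I; removing F-K disconnects F from K; removing M-I disconnects M from I; removing C-P disconnects C from P — these are bridges.
In total 6 edges are bridges.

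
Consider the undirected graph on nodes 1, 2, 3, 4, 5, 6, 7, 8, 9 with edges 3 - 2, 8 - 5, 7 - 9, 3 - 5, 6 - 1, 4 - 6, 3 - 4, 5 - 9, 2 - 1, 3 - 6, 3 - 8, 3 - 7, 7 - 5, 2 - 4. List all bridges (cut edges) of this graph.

none

The edges on the cycle 3-2-1-6-3 are not bridges since each lies on that cycle.
Every edge lies on some cycle, so there are no bridges.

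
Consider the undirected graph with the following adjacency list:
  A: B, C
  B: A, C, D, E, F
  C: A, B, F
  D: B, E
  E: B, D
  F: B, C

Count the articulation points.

1

Removing B increases the component count from 1 to 2, so B is a cut vertex.
By contrast removing C leaves 1 component; it is not a cut vertex. No other vertex is a cut vertex either.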